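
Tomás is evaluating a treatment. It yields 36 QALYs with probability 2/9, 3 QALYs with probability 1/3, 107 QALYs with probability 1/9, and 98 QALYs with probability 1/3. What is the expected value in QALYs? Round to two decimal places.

53.56 QALYs

EV = 2/9 × 36 + 1/3 × 3 + 1/9 × 107 + 1/3 × 98 = 8 + 1 + 11.8889 + 32.6667 = 53.5556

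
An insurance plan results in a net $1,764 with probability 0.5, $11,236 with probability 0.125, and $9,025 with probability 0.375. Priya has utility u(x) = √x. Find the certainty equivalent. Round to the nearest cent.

E[u] = 0.5·√1764 + 0.125·√11236 + 0.375·√9025 = 0.5·42 + 0.125·106 + 0.375·95 = 69.875
CE = (69.875)² = 4882.515625

$4,882.52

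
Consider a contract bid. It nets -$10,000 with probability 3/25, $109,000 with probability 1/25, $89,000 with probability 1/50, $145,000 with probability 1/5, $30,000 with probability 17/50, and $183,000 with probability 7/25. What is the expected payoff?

EV = 3/25 × (-10000) + 1/25 × 109000 + 1/50 × 89000 + 1/5 × 145000 + 17/50 × 30000 + 7/25 × 183000 = -1200 + 4360 + 1780 + 29000 + 10200 + 51240 = 95380

$95,380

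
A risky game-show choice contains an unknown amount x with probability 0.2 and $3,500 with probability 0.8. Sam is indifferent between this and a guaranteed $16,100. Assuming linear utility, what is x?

0.2·x + 0.8·3500 = 16100
0.2·x = 16100 − 2800 = 13300
x = 13300 / 0.2 = 66500

x = $66,500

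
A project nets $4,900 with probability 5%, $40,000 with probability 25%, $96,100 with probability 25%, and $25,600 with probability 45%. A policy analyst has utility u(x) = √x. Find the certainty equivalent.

$41,209

E[u] = 0.05·√4900 + 0.25·√40000 + 0.25·√96100 + 0.45·√25600 = 0.05·70 + 0.25·200 + 0.25·310 + 0.45·160 = 203
CE = (203)² = 41209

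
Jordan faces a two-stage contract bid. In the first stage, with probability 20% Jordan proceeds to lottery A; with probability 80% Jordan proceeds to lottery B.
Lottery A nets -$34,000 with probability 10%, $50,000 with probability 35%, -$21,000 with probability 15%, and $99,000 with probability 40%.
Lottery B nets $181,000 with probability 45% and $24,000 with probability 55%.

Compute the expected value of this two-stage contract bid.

$85,830

EV(A) = 0.1 × (-34000) + 0.35 × 50000 + 0.15 × (-21000) + 0.4 × 99000 = -3400 + 17500 − 3150 + 39600 = 50550
EV(B) = 0.45 × 181000 + 0.55 × 24000 = 81450 + 13200 = 94650
Overall = 0.2 × 50550 + 0.8 × 94650 = 10110 + 75720 = 85830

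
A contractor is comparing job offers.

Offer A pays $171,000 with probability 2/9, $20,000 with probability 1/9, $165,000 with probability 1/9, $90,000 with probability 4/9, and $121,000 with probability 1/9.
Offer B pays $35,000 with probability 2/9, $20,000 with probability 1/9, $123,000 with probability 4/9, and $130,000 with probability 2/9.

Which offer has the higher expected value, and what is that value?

Offer A = 2/9 × 171000 + 1/9 × 20000 + 1/9 × 165000 + 4/9 × 90000 + 1/9 × 121000 = 38000 + 2222.2222 + 18333.3333 + 40000 + 13444.4444 = 112000
Offer B = 2/9 × 35000 + 1/9 × 20000 + 4/9 × 123000 + 2/9 × 130000 = 7777.7778 + 2222.2222 + 54666.6667 + 28888.8889 = 93555.5556

Offer A ($112,000)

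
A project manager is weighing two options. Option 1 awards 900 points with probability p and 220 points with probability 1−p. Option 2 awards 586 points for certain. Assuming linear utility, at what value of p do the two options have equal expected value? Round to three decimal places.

p·900 + (1−p)·220 = 586
680p + 220 = 586
p = (586 − 220) / 680

p = 0.538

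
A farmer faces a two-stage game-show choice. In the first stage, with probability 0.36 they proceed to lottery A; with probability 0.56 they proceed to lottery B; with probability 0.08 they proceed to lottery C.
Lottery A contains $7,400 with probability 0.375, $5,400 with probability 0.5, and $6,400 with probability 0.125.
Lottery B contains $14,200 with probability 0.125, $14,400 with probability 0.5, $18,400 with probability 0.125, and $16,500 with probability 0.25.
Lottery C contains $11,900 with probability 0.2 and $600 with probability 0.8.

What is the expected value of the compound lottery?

$11,111.80

EV(A) = 0.375 × 7400 + 0.5 × 5400 + 0.125 × 6400 = 2775 + 2700 + 800 = 6275
EV(B) = 0.125 × 14200 + 0.5 × 14400 + 0.125 × 18400 + 0.25 × 16500 = 1775 + 7200 + 2300 + 4125 = 15400
EV(C) = 0.2 × 11900 + 0.8 × 600 = 2380 + 480 = 2860
Overall = 0.36 × 6275 + 0.56 × 15400 + 0.08 × 2860 = 2259 + 8624 + 228.8 = 11111.8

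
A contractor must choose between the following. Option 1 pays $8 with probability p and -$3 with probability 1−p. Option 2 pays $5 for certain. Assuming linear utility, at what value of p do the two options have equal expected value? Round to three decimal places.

p·8 + (1−p)·(-3) = 5
11p − 3 = 5
p = (5 + 3) / 11

p = 0.727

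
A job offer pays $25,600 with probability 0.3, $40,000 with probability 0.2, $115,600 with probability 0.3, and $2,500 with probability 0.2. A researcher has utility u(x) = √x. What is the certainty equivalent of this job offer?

E[u] = 0.3·√25600 + 0.2·√40000 + 0.3·√115600 + 0.2·√2500 = 0.3·160 + 0.2·200 + 0.3·340 + 0.2·50 = 200
CE = (200)² = 40000

$40,000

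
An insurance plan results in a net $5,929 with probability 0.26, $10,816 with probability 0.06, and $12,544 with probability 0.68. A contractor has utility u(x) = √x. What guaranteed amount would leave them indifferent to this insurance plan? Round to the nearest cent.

E[u] = 0.26·√5929 + 0.06·√10816 + 0.68·√12544 = 0.26·77 + 0.06·104 + 0.68·112 = 102.42
CE = (102.42)² = 10489.8564

$10,489.86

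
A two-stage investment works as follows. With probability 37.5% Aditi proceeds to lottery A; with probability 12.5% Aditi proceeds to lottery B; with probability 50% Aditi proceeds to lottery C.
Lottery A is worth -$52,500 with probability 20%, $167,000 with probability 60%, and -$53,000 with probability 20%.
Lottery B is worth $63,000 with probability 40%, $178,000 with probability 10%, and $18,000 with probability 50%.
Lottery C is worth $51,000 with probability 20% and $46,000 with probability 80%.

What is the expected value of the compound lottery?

$59,662.50

EV(A) = 0.2 × (-52500) + 0.6 × 167000 + 0.2 × (-53000) = -10500 + 100200 − 10600 = 79100
EV(B) = 0.4 × 63000 + 0.1 × 178000 + 0.5 × 18000 = 25200 + 17800 + 9000 = 52000
EV(C) = 0.2 × 51000 + 0.8 × 46000 = 10200 + 36800 = 47000
Overall = 0.375 × 79100 + 0.125 × 52000 + 0.5 × 47000 = 29662.5 + 6500 + 23500 = 59662.5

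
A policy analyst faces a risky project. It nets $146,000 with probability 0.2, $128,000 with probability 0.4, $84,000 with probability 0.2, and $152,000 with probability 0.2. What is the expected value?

EV = 0.2 × 146000 + 0.4 × 128000 + 0.2 × 84000 + 0.2 × 152000 = 29200 + 51200 + 16800 + 30400 = 127600

$127,600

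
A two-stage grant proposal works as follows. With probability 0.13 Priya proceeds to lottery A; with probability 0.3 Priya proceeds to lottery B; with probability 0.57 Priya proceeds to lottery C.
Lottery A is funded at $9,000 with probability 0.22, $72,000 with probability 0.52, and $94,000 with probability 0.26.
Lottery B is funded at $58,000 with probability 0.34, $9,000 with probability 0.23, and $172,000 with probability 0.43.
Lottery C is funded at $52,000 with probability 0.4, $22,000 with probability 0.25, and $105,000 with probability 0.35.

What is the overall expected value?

EV(A) = 0.22 × 9000 + 0.52 × 72000 + 0.26 × 94000 = 1980 + 37440 + 24440 = 63860
EV(B) = 0.34 × 58000 + 0.23 × 9000 + 0.43 × 172000 = 19720 + 2070 + 73960 = 95750
EV(C) = 0.4 × 52000 + 0.25 × 22000 + 0.35 × 105000 = 20800 + 5500 + 36750 = 63050
Overall = 0.13 × 63860 + 0.3 × 95750 + 0.57 × 63050 = 8301.8 + 28725 + 35938.5 = 72965.3

$72,965.30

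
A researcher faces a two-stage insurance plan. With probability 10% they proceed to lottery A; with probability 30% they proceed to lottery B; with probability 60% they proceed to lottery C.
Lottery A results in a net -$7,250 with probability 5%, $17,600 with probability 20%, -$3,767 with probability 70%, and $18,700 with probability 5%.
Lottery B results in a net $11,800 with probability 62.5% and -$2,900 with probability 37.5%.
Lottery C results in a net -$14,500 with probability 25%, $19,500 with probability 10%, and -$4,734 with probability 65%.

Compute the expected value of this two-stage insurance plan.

-$819.45

EV(A) = 0.05 × (-7250) + 0.2 × 17600 + 0.7 × (-3767) + 0.05 × 18700 = -362.5 + 3520 − 2636.9 + 935 = 1455.6
EV(B) = 0.625 × 11800 + 0.375 × (-2900) = 7375 − 1087.5 = 6287.5
EV(C) = 0.25 × (-14500) + 0.1 × 19500 + 0.65 × (-4734) = -3625 + 1950 − 3077.1 = -4752.1
Overall = 0.1 × 1455.6 + 0.3 × 6287.5 + 0.6 × (-4752.1) = 145.56 + 1886.25 − 2851.26 = -819.45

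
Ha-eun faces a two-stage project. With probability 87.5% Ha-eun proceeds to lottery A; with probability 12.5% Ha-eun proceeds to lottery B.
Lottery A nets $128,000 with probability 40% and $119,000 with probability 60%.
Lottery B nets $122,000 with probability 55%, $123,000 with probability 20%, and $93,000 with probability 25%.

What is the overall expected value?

EV(A) = 0.4 × 128000 + 0.6 × 119000 = 51200 + 71400 = 122600
EV(B) = 0.55 × 122000 + 0.2 × 123000 + 0.25 × 93000 = 67100 + 24600 + 23250 = 114950
Overall = 0.875 × 122600 + 0.125 × 114950 = 107275 + 14368.75 = 121643.75

$121,643.75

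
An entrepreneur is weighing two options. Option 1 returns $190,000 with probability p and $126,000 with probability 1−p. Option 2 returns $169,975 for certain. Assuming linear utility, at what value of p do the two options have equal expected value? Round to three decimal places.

p = 0.687

p·190000 + (1−p)·126000 = 169975
64000p + 126000 = 169975
p = (169975 − 126000) / 64000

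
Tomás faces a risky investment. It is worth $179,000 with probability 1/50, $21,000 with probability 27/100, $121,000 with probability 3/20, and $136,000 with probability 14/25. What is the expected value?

EV = 1/50 × 179000 + 27/100 × 21000 + 3/20 × 121000 + 14/25 × 136000 = 3580 + 5670 + 18150 + 76160 = 103560

$103,560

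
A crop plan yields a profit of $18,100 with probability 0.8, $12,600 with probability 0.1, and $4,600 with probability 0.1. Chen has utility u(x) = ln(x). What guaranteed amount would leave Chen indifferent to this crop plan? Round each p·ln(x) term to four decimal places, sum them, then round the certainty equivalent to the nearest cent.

E[u] = 0.8·ln(18100) + 0.1·ln(12600) + 0.1·ln(4600) = 7.8429 + 0.9441 + 0.8434 = 9.6304
CE = e^9.6304 ≈ 15220.52

$15,220.52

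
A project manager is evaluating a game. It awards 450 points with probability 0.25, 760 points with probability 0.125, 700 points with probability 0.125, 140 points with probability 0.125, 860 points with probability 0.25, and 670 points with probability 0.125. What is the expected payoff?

EV = 0.25 × 450 + 0.125 × 760 + 0.125 × 700 + 0.125 × 140 + 0.25 × 860 + 0.125 × 670 = 112.5 + 95 + 87.5 + 17.5 + 215 + 83.75 = 611.25

611.25 points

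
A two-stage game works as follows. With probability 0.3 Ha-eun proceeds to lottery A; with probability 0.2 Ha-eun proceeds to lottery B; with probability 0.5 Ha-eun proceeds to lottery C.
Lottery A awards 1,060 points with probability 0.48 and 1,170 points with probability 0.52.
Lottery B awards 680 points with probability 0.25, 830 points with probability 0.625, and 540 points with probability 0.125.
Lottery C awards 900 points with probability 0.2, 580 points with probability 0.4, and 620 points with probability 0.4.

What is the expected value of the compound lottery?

816.41 points

EV(A) = 0.48 × 1060 + 0.52 × 1170 = 508.8 + 608.4 = 1117.2
EV(B) = 0.25 × 680 + 0.625 × 830 + 0.125 × 540 = 170 + 518.75 + 67.5 = 756.25
EV(C) = 0.2 × 900 + 0.4 × 580 + 0.4 × 620 = 180 + 232 + 248 = 660
Overall = 0.3 × 1117.2 + 0.2 × 756.25 + 0.5 × 660 = 335.16 + 151.25 + 330 = 816.41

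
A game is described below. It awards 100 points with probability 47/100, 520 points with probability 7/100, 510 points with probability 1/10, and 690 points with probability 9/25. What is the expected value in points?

382.8 points

EV = 47/100 × 100 + 7/100 × 520 + 1/10 × 510 + 9/25 × 690 = 47 + 36.4 + 51 + 248.4 = 382.8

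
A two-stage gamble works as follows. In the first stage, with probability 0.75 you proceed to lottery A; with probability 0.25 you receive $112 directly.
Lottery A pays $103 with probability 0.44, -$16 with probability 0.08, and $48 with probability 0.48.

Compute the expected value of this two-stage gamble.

$78.31

EV(A) = 0.44 × 103 + 0.08 × (-16) + 0.48 × 48 = 45.32 − 1.28 + 23.04 = 67.08
Branch B: 112 (certain)
Overall = 0.75 × 67.08 + 0.25 × 112 = 50.31 + 28 = 78.31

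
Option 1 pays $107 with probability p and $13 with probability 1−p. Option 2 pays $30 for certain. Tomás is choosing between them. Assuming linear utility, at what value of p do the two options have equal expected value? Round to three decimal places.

p = 0.181

p·107 + (1−p)·13 = 30
94p + 13 = 30
p = (30 − 13) / 94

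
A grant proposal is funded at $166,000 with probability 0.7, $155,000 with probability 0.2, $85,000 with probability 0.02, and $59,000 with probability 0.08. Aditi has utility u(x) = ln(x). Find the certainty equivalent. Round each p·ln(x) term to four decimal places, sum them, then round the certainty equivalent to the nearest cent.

$148,716.93

E[u] = 0.7·ln(166000) + 0.2·ln(155000) + 0.02·ln(85000) + 0.08·ln(59000) = 8.4138 + 2.3902 + 0.2270 + 0.8788 = 11.9098
CE = e^11.9098 ≈ 148716.93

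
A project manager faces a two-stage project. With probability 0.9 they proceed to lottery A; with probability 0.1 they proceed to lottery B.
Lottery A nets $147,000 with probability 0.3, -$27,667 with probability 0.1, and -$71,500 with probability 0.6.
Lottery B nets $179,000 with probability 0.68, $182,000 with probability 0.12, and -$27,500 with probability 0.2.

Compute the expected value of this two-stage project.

EV(A) = 0.3 × 147000 + 0.1 × (-27667) + 0.6 × (-71500) = 44100 − 2766.7 − 42900 = -1566.7
EV(B) = 0.68 × 179000 + 0.12 × 182000 + 0.2 × (-27500) = 121720 + 21840 − 5500 = 138060
Overall = 0.9 × (-1566.7) + 0.1 × 138060 = -1410.03 + 13806 = 12395.97

$12,395.97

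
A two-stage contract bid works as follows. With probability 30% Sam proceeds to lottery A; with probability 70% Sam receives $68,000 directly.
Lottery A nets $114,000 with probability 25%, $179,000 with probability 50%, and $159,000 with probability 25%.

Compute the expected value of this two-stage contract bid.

$94,925

EV(A) = 0.25 × 114000 + 0.5 × 179000 + 0.25 × 159000 = 28500 + 89500 + 39750 = 157750
Branch B: 68000 (certain)
Overall = 0.3 × 157750 + 0.7 × 68000 = 47325 + 47600 = 94925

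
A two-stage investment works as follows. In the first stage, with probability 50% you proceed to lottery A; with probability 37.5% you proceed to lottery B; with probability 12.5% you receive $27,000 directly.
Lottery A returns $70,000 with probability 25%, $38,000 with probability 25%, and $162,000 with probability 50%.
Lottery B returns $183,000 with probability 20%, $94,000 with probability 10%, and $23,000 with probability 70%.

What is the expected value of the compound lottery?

EV(A) = 0.25 × 70000 + 0.25 × 38000 + 0.5 × 162000 = 17500 + 9500 + 81000 = 108000
EV(B) = 0.2 × 183000 + 0.1 × 94000 + 0.7 × 23000 = 36600 + 9400 + 16100 = 62100
Branch C: 27000 (certain)
Overall = 0.5 × 108000 + 0.375 × 62100 + 0.125 × 27000 = 54000 + 23287.5 + 3375 = 80662.5

$80,662.50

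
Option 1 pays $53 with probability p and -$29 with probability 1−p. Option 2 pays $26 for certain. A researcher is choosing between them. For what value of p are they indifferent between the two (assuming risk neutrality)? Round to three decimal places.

p = 0.671

p·53 + (1−p)·(-29) = 26
82p − 29 = 26
p = (26 + 29) / 82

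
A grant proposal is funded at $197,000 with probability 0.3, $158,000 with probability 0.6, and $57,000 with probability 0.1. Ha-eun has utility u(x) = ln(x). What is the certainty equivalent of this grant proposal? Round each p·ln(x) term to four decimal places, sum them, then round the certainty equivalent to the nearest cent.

E[u] = 0.3·ln(197000) + 0.6·ln(158000) + 0.1·ln(57000) = 3.6573 + 7.1822 + 1.0951 = 11.9346
CE = e^11.9346 ≈ 152451.23

$152,451.23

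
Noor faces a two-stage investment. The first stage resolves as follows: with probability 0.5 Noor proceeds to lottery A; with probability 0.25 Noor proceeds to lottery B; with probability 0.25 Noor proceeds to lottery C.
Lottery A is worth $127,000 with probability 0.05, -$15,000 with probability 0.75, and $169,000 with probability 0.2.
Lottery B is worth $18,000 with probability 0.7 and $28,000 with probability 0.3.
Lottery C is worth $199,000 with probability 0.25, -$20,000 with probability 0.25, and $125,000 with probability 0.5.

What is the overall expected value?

EV(A) = 0.05 × 127000 + 0.75 × (-15000) + 0.2 × 169000 = 6350 − 11250 + 33800 = 28900
EV(B) = 0.7 × 18000 + 0.3 × 28000 = 12600 + 8400 = 21000
EV(C) = 0.25 × 199000 + 0.25 × (-20000) + 0.5 × 125000 = 49750 − 5000 + 62500 = 107250
Overall = 0.5 × 28900 + 0.25 × 21000 + 0.25 × 107250 = 14450 + 5250 + 26812.5 = 46512.5

$46,512.50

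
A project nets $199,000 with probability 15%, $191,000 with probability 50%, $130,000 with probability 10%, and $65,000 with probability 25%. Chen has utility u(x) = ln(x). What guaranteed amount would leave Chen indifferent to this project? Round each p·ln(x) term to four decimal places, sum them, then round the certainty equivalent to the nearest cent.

E[u] = 0.15·ln(199000) + 0.5·ln(191000) + 0.1·ln(130000) + 0.25·ln(65000) = 1.8302 + 6.0800 + 1.1775 + 2.7705 = 11.8582
CE = e^11.8582 ≈ 141237.76

$141,237.76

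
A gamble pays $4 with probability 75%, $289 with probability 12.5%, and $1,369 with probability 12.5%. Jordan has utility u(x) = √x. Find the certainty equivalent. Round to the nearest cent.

E[u] = 0.75·√4 + 0.125·√289 + 0.125·√1369 = 0.75·2 + 0.125·17 + 0.125·37 = 8.25
CE = (8.25)² = 68.0625

$68.06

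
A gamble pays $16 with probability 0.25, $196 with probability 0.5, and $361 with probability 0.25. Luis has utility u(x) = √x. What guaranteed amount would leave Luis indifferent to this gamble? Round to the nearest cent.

$162.56

E[u] = 0.25·√16 + 0.5·√196 + 0.25·√361 = 0.25·4 + 0.5·14 + 0.25·19 = 12.75
CE = (12.75)² = 162.5625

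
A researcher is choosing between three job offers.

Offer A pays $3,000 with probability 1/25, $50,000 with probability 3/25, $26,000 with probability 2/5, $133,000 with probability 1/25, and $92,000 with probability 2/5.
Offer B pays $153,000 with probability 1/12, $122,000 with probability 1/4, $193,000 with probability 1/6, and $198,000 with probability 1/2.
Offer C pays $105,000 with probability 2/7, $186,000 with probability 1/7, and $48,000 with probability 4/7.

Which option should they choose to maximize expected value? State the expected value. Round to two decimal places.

Offer A = 1/25 × 3000 + 3/25 × 50000 + 2/5 × 26000 + 1/25 × 133000 + 2/5 × 92000 = 120 + 6000 + 10400 + 5320 + 36800 = 58640
Offer B = 1/12 × 153000 + 1/4 × 122000 + 1/6 × 193000 + 1/2 × 198000 = 12750 + 30500 + 32166.6667 + 99000 = 174416.6667
Offer C = 2/7 × 105000 + 1/7 × 186000 + 4/7 × 48000 = 30000 + 26571.4286 + 27428.5714 = 84000

Offer B ($174,416.67)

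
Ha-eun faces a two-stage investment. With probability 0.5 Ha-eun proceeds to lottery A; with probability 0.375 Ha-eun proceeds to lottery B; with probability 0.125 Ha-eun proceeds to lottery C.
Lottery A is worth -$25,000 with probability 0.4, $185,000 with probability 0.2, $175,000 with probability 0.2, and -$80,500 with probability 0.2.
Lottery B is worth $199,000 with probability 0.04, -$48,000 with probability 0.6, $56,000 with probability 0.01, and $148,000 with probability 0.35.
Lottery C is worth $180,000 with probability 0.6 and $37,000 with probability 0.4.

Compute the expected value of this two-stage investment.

$50,120

EV(A) = 0.4 × (-25000) + 0.2 × 185000 + 0.2 × 175000 + 0.2 × (-80500) = -10000 + 37000 + 35000 − 16100 = 45900
EV(B) = 0.04 × 199000 + 0.6 × (-48000) + 0.01 × 56000 + 0.35 × 148000 = 7960 − 28800 + 560 + 51800 = 31520
EV(C) = 0.6 × 180000 + 0.4 × 37000 = 108000 + 14800 = 122800
Overall = 0.5 × 45900 + 0.375 × 31520 + 0.125 × 122800 = 22950 + 11820 + 15350 = 50120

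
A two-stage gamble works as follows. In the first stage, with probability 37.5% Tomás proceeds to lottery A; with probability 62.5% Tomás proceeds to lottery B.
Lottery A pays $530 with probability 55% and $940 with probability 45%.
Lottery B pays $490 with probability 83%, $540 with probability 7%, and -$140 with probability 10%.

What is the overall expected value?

EV(A) = 0.55 × 530 + 0.45 × 940 = 291.5 + 423 = 714.5
EV(B) = 0.83 × 490 + 0.07 × 540 + 0.1 × (-140) = 406.7 + 37.8 − 14 = 430.5
Overall = 0.375 × 714.5 + 0.625 × 430.5 = 267.9375 + 269.0625 = 537

$537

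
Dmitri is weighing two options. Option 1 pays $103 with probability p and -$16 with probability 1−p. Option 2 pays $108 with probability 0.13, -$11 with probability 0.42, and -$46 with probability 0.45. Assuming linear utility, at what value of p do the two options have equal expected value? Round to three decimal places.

p = 0.040

EV(Option 2) = 0.13 × 108 + 0.42 × (-11) + 0.45 × (-46) = 14.04 − 4.62 − 20.7 = -11.28
p·103 + (1−p)·(-16) = -11.28
119p − 16 = -11.28
p = (-11.28 + 16) / 119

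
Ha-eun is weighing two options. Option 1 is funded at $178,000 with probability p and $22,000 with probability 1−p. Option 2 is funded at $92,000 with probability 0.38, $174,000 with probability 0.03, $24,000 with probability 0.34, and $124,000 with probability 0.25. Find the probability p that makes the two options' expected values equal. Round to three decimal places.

p = 0.368

EV(Option 2) = 0.38 × 92000 + 0.03 × 174000 + 0.34 × 24000 + 0.25 × 124000 = 34960 + 5220 + 8160 + 31000 = 79340
p·178000 + (1−p)·22000 = 79340
156000p + 22000 = 79340
p = (79340 − 22000) / 156000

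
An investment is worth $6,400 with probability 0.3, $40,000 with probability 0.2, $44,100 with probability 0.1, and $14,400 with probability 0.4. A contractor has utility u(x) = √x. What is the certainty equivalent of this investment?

$17,689

E[u] = 0.3·√6400 + 0.2·√40000 + 0.1·√44100 + 0.4·√14400 = 0.3·80 + 0.2·200 + 0.1·210 + 0.4·120 = 133
CE = (133)² = 17689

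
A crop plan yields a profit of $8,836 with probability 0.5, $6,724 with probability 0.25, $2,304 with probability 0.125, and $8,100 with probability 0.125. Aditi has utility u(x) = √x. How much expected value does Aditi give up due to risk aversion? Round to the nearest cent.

E[u] = 0.5·√8836 + 0.25·√6724 + 0.125·√2304 + 0.125·√8100 = 0.5·94 + 0.25·82 + 0.125·48 + 0.125·90 = 84.75
CE = (84.75)² = 7182.5625
Risk premium = EV − CE = 7399.5 − 7182.5625 = 216.9375

$216.94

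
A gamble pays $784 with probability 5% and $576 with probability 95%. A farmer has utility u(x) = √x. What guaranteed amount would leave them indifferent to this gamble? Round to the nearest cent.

$585.64

E[u] = 0.05·√784 + 0.95·√576 = 0.05·28 + 0.95·24 = 24.2
CE = (24.2)² = 585.64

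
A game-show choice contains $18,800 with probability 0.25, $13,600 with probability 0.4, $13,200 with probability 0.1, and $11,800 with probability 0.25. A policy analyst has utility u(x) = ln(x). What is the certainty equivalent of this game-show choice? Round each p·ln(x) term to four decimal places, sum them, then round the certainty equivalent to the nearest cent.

$14,190.10

E[u] = 0.25·ln(18800) + 0.4·ln(13600) + 0.1·ln(13200) + 0.25·ln(11800) = 2.4604 + 3.8071 + 0.9488 + 2.3440 = 9.5603
CE = e^9.5603 ≈ 14190.10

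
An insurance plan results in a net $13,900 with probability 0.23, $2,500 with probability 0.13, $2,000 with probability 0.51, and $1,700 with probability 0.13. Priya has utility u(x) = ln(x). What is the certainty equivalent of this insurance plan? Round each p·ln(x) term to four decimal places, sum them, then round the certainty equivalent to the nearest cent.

E[u] = 0.23·ln(13900) + 0.13·ln(2500) + 0.51·ln(2000) + 0.13·ln(1700) = 2.1941 + 1.0171 + 3.8765 + 0.9670 = 8.0547
CE = e^8.0547 ≈ 3148.56

$3,148.56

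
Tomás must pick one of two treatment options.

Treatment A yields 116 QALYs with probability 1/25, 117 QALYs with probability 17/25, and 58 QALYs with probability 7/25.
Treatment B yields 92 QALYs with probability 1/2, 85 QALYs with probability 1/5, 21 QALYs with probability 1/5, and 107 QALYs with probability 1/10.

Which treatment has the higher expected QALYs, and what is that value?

Treatment A = 1/25 × 116 + 17/25 × 117 + 7/25 × 58 = 4.64 + 79.56 + 16.24 = 100.44
Treatment B = 1/2 × 92 + 1/5 × 85 + 1/5 × 21 + 1/10 × 107 = 46 + 17 + 4.2 + 10.7 = 77.9

Treatment A (100.44 QALYs)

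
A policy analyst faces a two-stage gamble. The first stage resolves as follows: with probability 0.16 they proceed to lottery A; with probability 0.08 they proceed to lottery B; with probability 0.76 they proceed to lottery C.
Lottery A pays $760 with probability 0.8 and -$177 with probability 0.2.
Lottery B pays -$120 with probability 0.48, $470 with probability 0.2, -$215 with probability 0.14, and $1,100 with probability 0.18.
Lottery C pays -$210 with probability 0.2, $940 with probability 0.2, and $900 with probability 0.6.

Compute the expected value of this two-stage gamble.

EV(A) = 0.8 × 760 + 0.2 × (-177) = 608 − 35.4 = 572.6
EV(B) = 0.48 × (-120) + 0.2 × 470 + 0.14 × (-215) + 0.18 × 1100 = -57.6 + 94 − 30.1 + 198 = 204.3
EV(C) = 0.2 × (-210) + 0.2 × 940 + 0.6 × 900 = -42 + 188 + 540 = 686
Overall = 0.16 × 572.6 + 0.08 × 204.3 + 0.76 × 686 = 91.616 + 16.344 + 521.36 = 629.32

$629.32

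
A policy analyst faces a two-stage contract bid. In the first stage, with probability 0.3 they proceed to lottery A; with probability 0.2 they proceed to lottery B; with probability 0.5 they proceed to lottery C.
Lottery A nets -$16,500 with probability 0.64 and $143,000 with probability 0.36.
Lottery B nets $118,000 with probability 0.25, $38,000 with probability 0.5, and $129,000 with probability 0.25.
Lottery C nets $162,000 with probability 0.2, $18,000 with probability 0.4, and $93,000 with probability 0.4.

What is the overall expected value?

EV(A) = 0.64 × (-16500) + 0.36 × 143000 = -10560 + 51480 = 40920
EV(B) = 0.25 × 118000 + 0.5 × 38000 + 0.25 × 129000 = 29500 + 19000 + 32250 = 80750
EV(C) = 0.2 × 162000 + 0.4 × 18000 + 0.4 × 93000 = 32400 + 7200 + 37200 = 76800
Overall = 0.3 × 40920 + 0.2 × 80750 + 0.5 × 76800 = 12276 + 16150 + 38400 = 66826

$66,826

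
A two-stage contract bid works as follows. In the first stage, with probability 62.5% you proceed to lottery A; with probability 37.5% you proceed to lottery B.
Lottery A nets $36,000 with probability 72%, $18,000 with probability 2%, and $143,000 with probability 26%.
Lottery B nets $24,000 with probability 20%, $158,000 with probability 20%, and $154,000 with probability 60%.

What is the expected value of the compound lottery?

$87,962.50

EV(A) = 0.72 × 36000 + 0.02 × 18000 + 0.26 × 143000 = 25920 + 360 + 37180 = 63460
EV(B) = 0.2 × 24000 + 0.2 × 158000 + 0.6 × 154000 = 4800 + 31600 + 92400 = 128800
Overall = 0.625 × 63460 + 0.375 × 128800 = 39662.5 + 48300 = 87962.5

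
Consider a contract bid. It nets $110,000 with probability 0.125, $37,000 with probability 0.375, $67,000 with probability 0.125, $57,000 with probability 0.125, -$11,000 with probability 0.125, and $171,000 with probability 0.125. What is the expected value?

$63,125

EV = 0.125 × 110000 + 0.375 × 37000 + 0.125 × 67000 + 0.125 × 57000 + 0.125 × (-11000) + 0.125 × 171000 = 13750 + 13875 + 8375 + 7125 − 1375 + 21375 = 63125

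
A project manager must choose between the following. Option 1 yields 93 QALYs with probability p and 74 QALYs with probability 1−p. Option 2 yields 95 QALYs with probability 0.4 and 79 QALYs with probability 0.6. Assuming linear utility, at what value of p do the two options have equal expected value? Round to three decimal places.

EV(Option 2) = 0.4 × 95 + 0.6 × 79 = 38 + 47.4 = 85.4
p·93 + (1−p)·74 = 85.4
19p + 74 = 85.4
p = (85.4 − 74) / 19

p = 0.600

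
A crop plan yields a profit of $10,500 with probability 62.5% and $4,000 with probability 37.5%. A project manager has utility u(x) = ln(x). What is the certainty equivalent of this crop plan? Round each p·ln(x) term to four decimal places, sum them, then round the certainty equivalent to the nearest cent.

E[u] = 0.625·ln(10500) + 0.375·ln(4000) = 5.7870 + 3.1103 = 8.8973
CE = e^8.8973 ≈ 7312.20

$7,312.20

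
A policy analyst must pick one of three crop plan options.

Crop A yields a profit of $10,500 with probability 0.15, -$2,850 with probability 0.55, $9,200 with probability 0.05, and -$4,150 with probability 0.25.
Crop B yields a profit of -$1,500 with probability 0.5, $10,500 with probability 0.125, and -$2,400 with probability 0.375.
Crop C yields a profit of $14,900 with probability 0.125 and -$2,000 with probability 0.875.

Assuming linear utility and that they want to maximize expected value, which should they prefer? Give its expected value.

Crop A = 0.15 × 10500 + 0.55 × (-2850) + 0.05 × 9200 + 0.25 × (-4150) = 1575 − 1567.5 + 460 − 1037.5 = -570
Crop B = 0.5 × (-1500) + 0.125 × 10500 + 0.375 × (-2400) = -750 + 1312.5 − 900 = -337.5
Crop C = 0.125 × 14900 + 0.875 × (-2000) = 1862.5 − 1750 = 112.5

Crop C ($112.50)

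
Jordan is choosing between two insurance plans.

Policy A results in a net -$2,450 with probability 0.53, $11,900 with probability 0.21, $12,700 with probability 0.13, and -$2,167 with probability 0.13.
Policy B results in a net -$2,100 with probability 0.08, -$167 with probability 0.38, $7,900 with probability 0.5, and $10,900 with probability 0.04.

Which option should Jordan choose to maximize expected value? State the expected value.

Policy A = 0.53 × (-2450) + 0.21 × 11900 + 0.13 × 12700 + 0.13 × (-2167) = -1298.5 + 2499 + 1651 − 281.71 = 2569.79
Policy B = 0.08 × (-2100) + 0.38 × (-167) + 0.5 × 7900 + 0.04 × 10900 = -168 − 63.46 + 3950 + 436 = 4154.54

Policy B ($4,154.54)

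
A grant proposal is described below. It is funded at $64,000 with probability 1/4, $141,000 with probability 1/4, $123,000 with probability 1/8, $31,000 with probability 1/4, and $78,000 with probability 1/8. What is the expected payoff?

EV = 1/4 × 64000 + 1/4 × 141000 + 1/8 × 123000 + 1/4 × 31000 + 1/8 × 78000 = 16000 + 35250 + 15375 + 7750 + 9750 = 84125

$84,125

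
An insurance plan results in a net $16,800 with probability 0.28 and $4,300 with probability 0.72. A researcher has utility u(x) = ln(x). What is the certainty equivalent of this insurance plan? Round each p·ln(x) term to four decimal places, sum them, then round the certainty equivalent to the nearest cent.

E[u] = 0.28·ln(16800) + 0.72·ln(4300) = 2.7242 + 6.0238 = 8.7480
CE = e^8.7480 ≈ 6298.08

$6,298.08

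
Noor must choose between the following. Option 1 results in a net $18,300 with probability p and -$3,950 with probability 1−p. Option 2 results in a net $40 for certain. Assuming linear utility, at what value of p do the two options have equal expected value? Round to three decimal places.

p = 0.179

p·18300 + (1−p)·(-3950) = 40
22250p − 3950 = 40
p = (40 + 3950) / 22250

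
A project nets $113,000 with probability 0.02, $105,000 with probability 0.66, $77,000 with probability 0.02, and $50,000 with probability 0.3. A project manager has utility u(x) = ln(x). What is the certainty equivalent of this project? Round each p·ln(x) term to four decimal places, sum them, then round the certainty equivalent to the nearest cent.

$83,641.91

E[u] = 0.02·ln(113000) + 0.66·ln(105000) + 0.02·ln(77000) + 0.3·ln(50000) = 0.2327 + 7.6307 + 0.2250 + 3.2459 = 11.3343
CE = e^11.3343 ≈ 83641.91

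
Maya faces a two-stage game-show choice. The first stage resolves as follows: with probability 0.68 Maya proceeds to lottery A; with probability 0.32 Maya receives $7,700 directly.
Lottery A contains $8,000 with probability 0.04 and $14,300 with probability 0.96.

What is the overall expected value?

EV(A) = 0.04 × 8000 + 0.96 × 14300 = 320 + 13728 = 14048
Branch B: 7700 (certain)
Overall = 0.68 × 14048 + 0.32 × 7700 = 9552.64 + 2464 = 12016.64

$12,016.64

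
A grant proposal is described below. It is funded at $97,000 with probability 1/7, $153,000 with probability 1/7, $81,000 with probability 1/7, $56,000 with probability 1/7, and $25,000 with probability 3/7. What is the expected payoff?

$66,000

EV = 1/7 × 97000 + 1/7 × 153000 + 1/7 × 81000 + 1/7 × 56000 + 3/7 × 25000 = 13857.1429 + 21857.1429 + 11571.4286 + 8000 + 10714.2857 = 66000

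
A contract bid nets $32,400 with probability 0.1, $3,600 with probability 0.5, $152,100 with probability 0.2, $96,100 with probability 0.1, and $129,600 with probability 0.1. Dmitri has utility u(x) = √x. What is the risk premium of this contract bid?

$20,781

E[u] = 0.1·√32400 + 0.5·√3600 + 0.2·√152100 + 0.1·√96100 + 0.1·√129600 = 0.1·180 + 0.5·60 + 0.2·390 + 0.1·310 + 0.1·360 = 193
CE = (193)² = 37249
Risk premium = EV − CE = 58030 − 37249 = 20781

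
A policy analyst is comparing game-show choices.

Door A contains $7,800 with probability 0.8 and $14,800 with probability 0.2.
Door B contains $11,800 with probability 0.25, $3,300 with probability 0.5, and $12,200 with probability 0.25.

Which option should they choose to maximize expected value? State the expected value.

Door A = 0.8 × 7800 + 0.2 × 14800 = 6240 + 2960 = 9200
Door B = 0.25 × 11800 + 0.5 × 3300 + 0.25 × 12200 = 2950 + 1650 + 3050 = 7650

Door A ($9,200)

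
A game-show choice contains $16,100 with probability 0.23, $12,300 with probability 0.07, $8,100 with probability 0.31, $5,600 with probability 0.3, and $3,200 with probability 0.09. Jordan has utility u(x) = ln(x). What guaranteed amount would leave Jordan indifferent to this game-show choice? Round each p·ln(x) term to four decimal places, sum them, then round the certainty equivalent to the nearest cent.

E[u] = 0.23·ln(16100) + 0.07·ln(12300) + 0.31·ln(8100) + 0.3·ln(5600) + 0.09·ln(3200) = 2.2279 + 0.6592 + 2.7899 + 2.5892 + 0.7264 = 8.9926
CE = e^8.9926 ≈ 8043.34

$8,043.34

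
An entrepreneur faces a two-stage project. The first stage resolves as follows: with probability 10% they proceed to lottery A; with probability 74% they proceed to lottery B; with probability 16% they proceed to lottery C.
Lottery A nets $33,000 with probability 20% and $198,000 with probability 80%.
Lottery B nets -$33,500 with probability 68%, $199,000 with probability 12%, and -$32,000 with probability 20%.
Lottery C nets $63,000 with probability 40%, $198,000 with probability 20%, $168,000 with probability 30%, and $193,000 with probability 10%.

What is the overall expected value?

EV(A) = 0.2 × 33000 + 0.8 × 198000 = 6600 + 158400 = 165000
EV(B) = 0.68 × (-33500) + 0.12 × 199000 + 0.2 × (-32000) = -22780 + 23880 − 6400 = -5300
EV(C) = 0.4 × 63000 + 0.2 × 198000 + 0.3 × 168000 + 0.1 × 193000 = 25200 + 39600 + 50400 + 19300 = 134500
Overall = 0.1 × 165000 + 0.74 × (-5300) + 0.16 × 134500 = 16500 − 3922 + 21520 = 34098

$34,098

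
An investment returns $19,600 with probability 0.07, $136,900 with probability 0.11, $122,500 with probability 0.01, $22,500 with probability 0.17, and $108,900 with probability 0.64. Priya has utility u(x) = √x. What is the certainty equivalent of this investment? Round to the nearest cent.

$84,506.49

E[u] = 0.07·√19600 + 0.11·√136900 + 0.01·√122500 + 0.17·√22500 + 0.64·√108900 = 0.07·140 + 0.11·370 + 0.01·350 + 0.17·150 + 0.64·330 = 290.7
CE = (290.7)² = 84506.49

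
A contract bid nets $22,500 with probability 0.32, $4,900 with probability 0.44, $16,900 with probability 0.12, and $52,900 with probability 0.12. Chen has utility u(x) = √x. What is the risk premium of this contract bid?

E[u] = 0.32·√22500 + 0.44·√4900 + 0.12·√16900 + 0.12·√52900 = 0.32·150 + 0.44·70 + 0.12·130 + 0.12·230 = 122
CE = (122)² = 14884
Risk premium = EV − CE = 17732 − 14884 = 2848

$2,848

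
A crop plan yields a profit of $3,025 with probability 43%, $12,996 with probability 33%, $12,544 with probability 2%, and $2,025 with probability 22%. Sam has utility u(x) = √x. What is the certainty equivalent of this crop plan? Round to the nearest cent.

E[u] = 0.43·√3025 + 0.33·√12996 + 0.02·√12544 + 0.22·√2025 = 0.43·55 + 0.33·114 + 0.02·112 + 0.22·45 = 73.41
CE = (73.41)² = 5389.0281

$5,389.03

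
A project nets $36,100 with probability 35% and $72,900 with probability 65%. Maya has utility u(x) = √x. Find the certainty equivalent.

E[u] = 0.35·√36100 + 0.65·√72900 = 0.35·190 + 0.65·270 = 242
CE = (242)² = 58564

$58,564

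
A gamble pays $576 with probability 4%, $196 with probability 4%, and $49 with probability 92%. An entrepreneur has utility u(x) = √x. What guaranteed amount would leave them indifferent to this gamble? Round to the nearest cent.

$63.36

E[u] = 0.04·√576 + 0.04·√196 + 0.92·√49 = 0.04·24 + 0.04·14 + 0.92·7 = 7.96
CE = (7.96)² = 63.3616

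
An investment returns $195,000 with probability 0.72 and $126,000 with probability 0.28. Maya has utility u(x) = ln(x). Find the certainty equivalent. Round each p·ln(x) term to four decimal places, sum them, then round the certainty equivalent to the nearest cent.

$172,542.70

E[u] = 0.72·ln(195000) + 0.28·ln(126000) = 8.7701 + 3.2883 = 12.0584
CE = e^12.0584 ≈ 172542.70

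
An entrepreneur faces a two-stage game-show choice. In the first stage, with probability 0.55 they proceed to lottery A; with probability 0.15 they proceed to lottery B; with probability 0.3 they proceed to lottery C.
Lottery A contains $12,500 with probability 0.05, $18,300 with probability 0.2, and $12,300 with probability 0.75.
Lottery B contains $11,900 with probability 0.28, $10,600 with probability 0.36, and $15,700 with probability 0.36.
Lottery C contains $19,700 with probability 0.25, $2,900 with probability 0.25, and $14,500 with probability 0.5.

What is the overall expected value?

EV(A) = 0.05 × 12500 + 0.2 × 18300 + 0.75 × 12300 = 625 + 3660 + 9225 = 13510
EV(B) = 0.28 × 11900 + 0.36 × 10600 + 0.36 × 15700 = 3332 + 3816 + 5652 = 12800
EV(C) = 0.25 × 19700 + 0.25 × 2900 + 0.5 × 14500 = 4925 + 725 + 7250 = 12900
Overall = 0.55 × 13510 + 0.15 × 12800 + 0.3 × 12900 = 7430.5 + 1920 + 3870 = 13220.5

$13,220.50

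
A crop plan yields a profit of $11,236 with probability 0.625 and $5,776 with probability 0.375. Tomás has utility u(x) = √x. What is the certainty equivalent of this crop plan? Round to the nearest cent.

$8,977.56

E[u] = 0.625·√11236 + 0.375·√5776 = 0.625·106 + 0.375·76 = 94.75
CE = (94.75)² = 8977.5625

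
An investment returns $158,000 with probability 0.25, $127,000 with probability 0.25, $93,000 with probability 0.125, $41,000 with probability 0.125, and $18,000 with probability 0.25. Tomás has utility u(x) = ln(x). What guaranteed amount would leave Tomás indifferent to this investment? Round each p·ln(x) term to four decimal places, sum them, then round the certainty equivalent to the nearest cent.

E[u] = 0.25·ln(158000) + 0.25·ln(127000) + 0.125·ln(93000) + 0.125·ln(41000) + 0.25·ln(18000) = 2.9926 + 2.9380 + 1.4300 + 1.3277 + 2.4495 = 11.1378
CE = e^11.1378 ≈ 68720.31

$68,720.31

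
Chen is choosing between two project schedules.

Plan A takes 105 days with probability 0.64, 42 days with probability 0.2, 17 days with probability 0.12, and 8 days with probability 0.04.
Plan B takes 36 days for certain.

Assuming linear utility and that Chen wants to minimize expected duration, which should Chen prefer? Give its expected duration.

Plan A = 0.64 × 105 + 0.2 × 42 + 0.12 × 17 + 0.04 × 8 = 67.2 + 8.4 + 2.04 + 0.32 = 77.96
Plan B: 36 (certain)

Plan B (36 days)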